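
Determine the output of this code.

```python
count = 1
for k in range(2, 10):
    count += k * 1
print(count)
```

45

k=2: count = 1+2*1 = 3
k=3: count = 3+3*1 = 6
k=4: count = 6+4*1 = 10
k=5: count = 10+5*1 = 15
k=6: count = 15+6*1 = 21
k=7: count = 21+7*1 = 28
k=8: count = 28+8*1 = 36
k=9: count = 36+9*1 = 45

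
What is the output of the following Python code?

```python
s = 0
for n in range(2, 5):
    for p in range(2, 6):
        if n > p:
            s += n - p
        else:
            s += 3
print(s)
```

n=2,p=2: not 2>2, s = 0+3 = 3
n=2,p=3: not 2>3, s = 3+3 = 6
n=2,p=4: not 2>4, s = 6+3 = 9
n=2,p=5: not 2>5, s = 9+3 = 12
n=3,p=2: 3>2, s = 12+1 = 13
n=3,p=3: not 3>3, s = 13+3 = 16
n=3,p=4: not 3>4, s = 16+3 = 19
n=3,p=5: not 3>5, s = 19+3 = 22
n=4,p=2: 4>2, s = 22+2 = 24
n=4,p=3: 4>3, s = 24+1 = 25
n=4,p=4: not 4>4, s = 25+3 = 28
n=4,p=5: not 4>5, s = 28+3 = 31

31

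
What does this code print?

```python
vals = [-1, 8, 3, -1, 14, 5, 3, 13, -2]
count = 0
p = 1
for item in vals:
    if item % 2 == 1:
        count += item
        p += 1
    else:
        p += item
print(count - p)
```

item=-1: odd, count = 0+(-1) = -1; p=2
item=8: not odd; p=10
item=3: odd, count = (-1)+3 = 2; p=11
item=-1: odd, count = 2+(-1) = 1; p=12
item=14: not odd; p=26
item=5: odd, count = 1+5 = 6; p=27
item=3: odd, count = 6+3 = 9; p=28
item=13: odd, count = 9+13 = 22; p=29
item=-2: not odd; p=27
count-p = 22-27 = -5

-5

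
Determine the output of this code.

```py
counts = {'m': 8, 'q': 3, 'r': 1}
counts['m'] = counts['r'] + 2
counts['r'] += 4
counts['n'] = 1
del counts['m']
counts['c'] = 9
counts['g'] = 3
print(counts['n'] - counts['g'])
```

counts['m'] = counts['r']+2 = 3 → {'m': 3, 'q': 3, 'r': 1}
counts['r'] = 1+4 = 5 → {'m': 3, 'q': 3, 'r': 5}
counts['n'] = 1 → {'m': 3, 'q': 3, 'r': 5, 'n': 1}
del 'm' → {'q': 3, 'r': 5, 'n': 1}
counts['c'] = 9 → {'q': 3, 'r': 5, 'n': 1, 'c': 9}
counts['g'] = 3 → {'q': 3, 'r': 5, 'n': 1, 'c': 9, 'g': 3}
counts['n']-counts['g'] = 1-3 = -2

-2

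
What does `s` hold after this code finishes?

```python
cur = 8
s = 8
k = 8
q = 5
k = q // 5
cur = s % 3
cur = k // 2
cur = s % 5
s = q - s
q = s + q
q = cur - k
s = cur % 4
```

k = 5//5 = 1
cur = 8%3 = 2
cur = 1//2 = 0
cur = 8%5 = 3
s = 5-8 = -3
q = (-3)+5 = 2
q = 3-1 = 2
s = 3%4 = 3

3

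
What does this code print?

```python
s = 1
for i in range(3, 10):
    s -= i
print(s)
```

i=3: s = 1-3 = -2
i=4: s = (-2)-4 = -6
i=5: s = (-6)-5 = -11
i=6: s = (-11)-6 = -17
i=7: s = (-17)-7 = -24
i=8: s = (-24)-8 = -32
i=9: s = (-32)-9 = -41

-41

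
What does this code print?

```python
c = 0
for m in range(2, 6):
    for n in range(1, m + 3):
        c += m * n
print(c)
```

m=2,n=1: c = 0+2 = 2
m=2,n=2: c = 2+4 = 6
m=2,n=3: c = 6+6 = 12
m=2,n=4: c = 12+8 = 20
m=3,n=1: c = 20+3 = 23
m=3,n=2: c = 23+6 = 29
m=3,n=3: c = 29+9 = 38
m=3,n=4: c = 38+12 = 50
m=3,n=5: c = 50+15 = 65
m=4,n=1: c = 65+4 = 69
m=4,n=2: c = 69+8 = 77
m=4,n=3: c = 77+12 = 89
m=4,n=4: c = 89+16 = 105
m=4,n=5: c = 105+20 = 125
m=4,n=6: c = 125+24 = 149
m=5,n=1: c = 149+5 = 154
m=5,n=2: c = 154+10 = 164
m=5,n=3: c = 164+15 = 179
m=5,n=4: c = 179+20 = 199
m=5,n=5: c = 199+25 = 224
m=5,n=6: c = 224+30 = 254
m=5,n=7: c = 254+35 = 289

289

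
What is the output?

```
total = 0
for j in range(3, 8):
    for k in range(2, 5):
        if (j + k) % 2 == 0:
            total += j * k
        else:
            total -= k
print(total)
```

j=3,k=2: odd sum, total = 0-2 = -2
j=3,k=3: even sum, total = (-2)+9 = 7
j=3,k=4: odd sum, total = 7-4 = 3
j=4,k=2: even sum, total = 3+8 = 11
j=4,k=3: odd sum, total = 11-3 = 8
j=4,k=4: even sum, total = 8+16 = 24
j=5,k=2: odd sum, total = 24-2 = 22
j=5,k=3: even sum, total = 22+15 = 37
j=5,k=4: odd sum, total = 37-4 = 33
j=6,k=2: even sum, total = 33+12 = 45
j=6,k=3: odd sum, total = 45-3 = 42
j=6,k=4: even sum, total = 42+24 = 66
j=7,k=2: odd sum, total = 66-2 = 64
j=7,k=3: even sum, total = 64+21 = 85
j=7,k=4: odd sum, total = 85-4 = 81

81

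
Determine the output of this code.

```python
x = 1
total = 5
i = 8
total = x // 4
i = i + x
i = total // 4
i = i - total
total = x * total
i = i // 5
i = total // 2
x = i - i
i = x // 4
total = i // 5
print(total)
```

0

total = 1//4 = 0
i = 8+1 = 9
i = 0//4 = 0
i = 0-0 = 0
total = 1*0 = 0
i = 0//5 = 0
i = 0//2 = 0
x = 0-0 = 0
i = 0//4 = 0
total = 0//5 = 0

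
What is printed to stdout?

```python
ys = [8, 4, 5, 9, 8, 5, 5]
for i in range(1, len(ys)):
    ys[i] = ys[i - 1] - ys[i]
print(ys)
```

i=1: ys[1] = 8-4 = 4 → [8, 4, 5, 9, 8, 5, 5]
i=2: ys[2] = 4-5 = -1 → [8, 4, -1, 9, 8, 5, 5]
i=3: ys[3] = (-1)-9 = -10 → [8, 4, -1, -10, 8, 5, 5]
i=4: ys[4] = (-10)-8 = -18 → [8, 4, -1, -10, -18, 5, 5]
i=5: ys[5] = (-18)-5 = -23 → [8, 4, -1, -10, -18, -23, 5]
i=6: ys[6] = (-23)-5 = -28 → [8, 4, -1, -10, -18, -23, -28]

[8, 4, -1, -10, -18, -23, -28]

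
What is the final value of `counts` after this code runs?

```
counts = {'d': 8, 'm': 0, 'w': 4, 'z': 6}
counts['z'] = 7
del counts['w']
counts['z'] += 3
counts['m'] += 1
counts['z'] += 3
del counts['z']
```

{'d': 8, 'm': 1}

counts['z'] = 7 → {'d': 8, 'm': 0, 'w': 4, 'z': 7}
del 'w' → {'d': 8, 'm': 0, 'z': 7}
counts['z'] = 7+3 = 10 → {'d': 8, 'm': 0, 'z': 10}
counts['m'] = 0+1 = 1 → {'d': 8, 'm': 1, 'z': 10}
counts['z'] = 10+3 = 13 → {'d': 8, 'm': 1, 'z': 13}
del 'z' → {'d': 8, 'm': 1}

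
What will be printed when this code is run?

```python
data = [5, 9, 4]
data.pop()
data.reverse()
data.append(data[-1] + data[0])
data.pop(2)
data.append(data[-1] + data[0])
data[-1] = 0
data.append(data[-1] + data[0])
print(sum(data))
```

pop() removes 4 → [5, 9]
reverse → [9, 5]
append data[-1]+data[0] = 5+9 = 14 → [9, 5, 14]
pop(2) removes 14 → [9, 5]
append data[-1]+data[0] = 5+9 = 14 → [9, 5, 14]
data[-1] = 0 → [9, 5, 0]
append data[-1]+data[0] = 0+9 = 9 → [9, 5, 0, 9]
sum = 23

23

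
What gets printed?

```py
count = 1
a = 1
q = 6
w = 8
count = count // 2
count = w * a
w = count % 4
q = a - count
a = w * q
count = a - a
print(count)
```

count = 1//2 = 0
count = 8*1 = 8
w = 8%4 = 0
q = 1-8 = -7
a = 0*(-7) = 0
count = 0-0 = 0

0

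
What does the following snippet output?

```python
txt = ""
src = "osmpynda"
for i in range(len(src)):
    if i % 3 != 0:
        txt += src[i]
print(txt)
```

i=0: skip
i=1: add 's' → 's'
i=2: add 'm' → 'sm'
i=3: skip
i=4: add 'y' → 'smy'
i=5: add 'n' → 'smyn'
i=6: skip
i=7: add 'a' → 'smyna'

smyna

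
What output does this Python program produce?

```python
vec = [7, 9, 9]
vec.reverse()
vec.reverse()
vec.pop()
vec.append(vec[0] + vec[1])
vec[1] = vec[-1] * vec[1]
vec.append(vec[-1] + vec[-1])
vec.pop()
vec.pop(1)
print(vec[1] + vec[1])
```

32

reverse → [9, 9, 7]
reverse → [7, 9, 9]
pop() removes 9 → [7, 9]
append vec[0]+vec[1] = 7+9 = 16 → [7, 9, 16]
vec[1] = vec[-1]*vec[1] = 16*9 = 144 → [7, 144, 16]
append vec[-1]+vec[-1] = 16+16 = 32 → [7, 144, 16, 32]
pop() removes 32 → [7, 144, 16]
pop(1) removes 144 → [7, 16]
vec[1]+vec[1] = 16+16 = 32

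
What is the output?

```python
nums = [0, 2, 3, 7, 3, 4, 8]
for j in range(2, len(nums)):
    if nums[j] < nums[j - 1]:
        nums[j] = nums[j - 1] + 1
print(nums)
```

j=2: 3>=2, unchanged → [0, 2, 3, 7, 3, 4, 8]
j=3: 7>=3, unchanged → [0, 2, 3, 7, 3, 4, 8]
j=4: 3<7, nums[4] = 7+1 = 8 → [0, 2, 3, 7, 8, 4, 8]
j=5: 4<8, nums[5] = 8+1 = 9 → [0, 2, 3, 7, 8, 9, 8]
j=6: 8<9, nums[6] = 9+1 = 10 → [0, 2, 3, 7, 8, 9, 10]

[0, 2, 3, 7, 8, 9, 10]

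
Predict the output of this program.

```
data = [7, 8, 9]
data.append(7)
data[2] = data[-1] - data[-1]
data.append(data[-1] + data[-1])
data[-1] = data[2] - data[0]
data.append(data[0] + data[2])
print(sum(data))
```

append 7 → [7, 8, 9, 7]
data[2] = data[-1]-data[-1] = 7-7 = 0 → [7, 8, 0, 7]
append data[-1]+data[-1] = 7+7 = 14 → [7, 8, 0, 7, 14]
data[-1] = data[2]-data[0] = 0-7 = -7 → [7, 8, 0, 7, -7]
append data[0]+data[2] = 7+0 = 7 → [7, 8, 0, 7, -7, 7]
sum = 22

22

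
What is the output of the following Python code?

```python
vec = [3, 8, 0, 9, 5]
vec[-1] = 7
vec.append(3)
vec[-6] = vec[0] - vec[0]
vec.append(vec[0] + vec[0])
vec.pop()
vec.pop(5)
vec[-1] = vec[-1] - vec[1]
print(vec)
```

[0, 8, 0, 9, -1]

vec[-1] = 7 → [3, 8, 0, 9, 7]
append 3 → [3, 8, 0, 9, 7, 3]
vec[-6] = vec[0]-vec[0] = 3-3 = 0 → [0, 8, 0, 9, 7, 3]
append vec[0]+vec[0] = 0+0 = 0 → [0, 8, 0, 9, 7, 3, 0]
pop() removes 0 → [0, 8, 0, 9, 7, 3]
pop(5) removes 3 → [0, 8, 0, 9, 7]
vec[-1] = vec[-1]-vec[1] = 7-8 = -1 → [0, 8, 0, 9, -1]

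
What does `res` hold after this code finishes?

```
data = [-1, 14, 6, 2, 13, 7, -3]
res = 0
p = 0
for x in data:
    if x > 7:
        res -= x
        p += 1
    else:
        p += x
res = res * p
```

-351

x=-1: not >7; p=-1
x=14: >7, res = 0-14 = -14; p=0
x=6: not >7; p=6
x=2: not >7; p=8
x=13: >7, res = (-14)-13 = -27; p=9
x=7: not >7; p=16
x=-3: not >7; p=13
res*p = (-27)*13 = -351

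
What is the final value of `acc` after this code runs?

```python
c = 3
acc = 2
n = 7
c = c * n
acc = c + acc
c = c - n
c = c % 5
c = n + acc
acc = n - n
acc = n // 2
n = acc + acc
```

3

c = 3*7 = 21
acc = 21+2 = 23
c = 21-7 = 14
c = 14%5 = 4
c = 7+23 = 30
acc = 7-7 = 0
acc = 7//2 = 3
n = 3+3 = 6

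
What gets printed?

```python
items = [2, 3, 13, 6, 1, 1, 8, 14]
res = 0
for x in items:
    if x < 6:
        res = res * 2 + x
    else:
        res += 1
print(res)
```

x=2: <6, res = 0*2+2 = 2
x=3: <6, res = 2*2+3 = 7
x=13: not <6, res = 7+1 = 8
x=6: not <6, res = 8+1 = 9
x=1: <6, res = 9*2+1 = 19
x=1: <6, res = 19*2+1 = 39
x=8: not <6, res = 39+1 = 40
x=14: not <6, res = 40+1 = 41

41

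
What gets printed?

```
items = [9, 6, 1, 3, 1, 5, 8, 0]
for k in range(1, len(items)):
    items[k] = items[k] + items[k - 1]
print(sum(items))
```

170

k=1: items[1] = 6+9 = 15 → [9, 15, 1, 3, 1, 5, 8, 0]
k=2: items[2] = 1+15 = 16 → [9, 15, 16, 3, 1, 5, 8, 0]
k=3: items[3] = 3+16 = 19 → [9, 15, 16, 19, 1, 5, 8, 0]
k=4: items[4] = 1+19 = 20 → [9, 15, 16, 19, 20, 5, 8, 0]
k=5: items[5] = 5+20 = 25 → [9, 15, 16, 19, 20, 25, 8, 0]
k=6: items[6] = 8+25 = 33 → [9, 15, 16, 19, 20, 25, 33, 0]
k=7: items[7] = 0+33 = 33 → [9, 15, 16, 19, 20, 25, 33, 33]
sum = 170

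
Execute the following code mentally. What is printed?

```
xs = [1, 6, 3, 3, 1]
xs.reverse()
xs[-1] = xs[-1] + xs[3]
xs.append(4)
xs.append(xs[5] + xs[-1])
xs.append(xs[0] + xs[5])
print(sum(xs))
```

37

reverse → [1, 3, 3, 6, 1]
xs[-1] = xs[-1]+xs[3] = 1+6 = 7 → [1, 3, 3, 6, 7]
append 4 → [1, 3, 3, 6, 7, 4]
append xs[5]+xs[-1] = 4+4 = 8 → [1, 3, 3, 6, 7, 4, 8]
append xs[0]+xs[5] = 1+4 = 5 → [1, 3, 3, 6, 7, 4, 8, 5]
sum = 37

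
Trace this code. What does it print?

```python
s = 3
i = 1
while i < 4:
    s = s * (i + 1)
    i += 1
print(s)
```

i=1: s = 3*2 = 6
i=2: s = 6*3 = 18
i=3: s = 18*4 = 72

72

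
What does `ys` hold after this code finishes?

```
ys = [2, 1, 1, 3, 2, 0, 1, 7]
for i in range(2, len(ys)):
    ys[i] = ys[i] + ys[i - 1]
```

[2, 1, 2, 5, 7, 7, 8, 15]

i=2: ys[2] = 1+1 = 2 → [2, 1, 2, 3, 2, 0, 1, 7]
i=3: ys[3] = 3+2 = 5 → [2, 1, 2, 5, 2, 0, 1, 7]
i=4: ys[4] = 2+5 = 7 → [2, 1, 2, 5, 7, 0, 1, 7]
i=5: ys[5] = 0+7 = 7 → [2, 1, 2, 5, 7, 7, 1, 7]
i=6: ys[6] = 1+7 = 8 → [2, 1, 2, 5, 7, 7, 8, 7]
i=7: ys[7] = 7+8 = 15 → [2, 1, 2, 5, 7, 7, 8, 15]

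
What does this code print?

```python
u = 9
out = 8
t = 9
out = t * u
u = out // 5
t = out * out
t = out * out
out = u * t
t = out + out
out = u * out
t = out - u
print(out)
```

1679616

out = 9*9 = 81
u = 81//5 = 16
t = 81*81 = 6561
t = 81*81 = 6561
out = 16*6561 = 104976
t = 104976+104976 = 209952
out = 16*104976 = 1679616
t = 1679616-16 = 1679600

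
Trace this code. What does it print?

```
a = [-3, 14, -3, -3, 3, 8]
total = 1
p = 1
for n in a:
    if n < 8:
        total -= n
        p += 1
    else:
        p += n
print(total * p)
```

189

n=-3: <8, total = 1-(-3) = 4; p=2
n=14: not <8; p=16
n=-3: <8, total = 4-(-3) = 7; p=17
n=-3: <8, total = 7-(-3) = 10; p=18
n=3: <8, total = 10-3 = 7; p=19
n=8: not <8; p=27
total*p = 7*27 = 189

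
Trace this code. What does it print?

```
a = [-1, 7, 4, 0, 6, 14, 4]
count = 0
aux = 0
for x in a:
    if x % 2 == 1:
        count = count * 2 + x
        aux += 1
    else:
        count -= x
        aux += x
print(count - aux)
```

x=-1: odd, count = 0*2+(-1) = -1; aux=1
x=7: odd, count = (-1)*2+7 = 5; aux=2
x=4: not odd, count = 5-4 = 1; aux=6
x=0: not odd, count = 1-0 = 1; aux=6
x=6: not odd, count = 1-6 = -5; aux=12
x=14: not odd, count = (-5)-14 = -19; aux=26
x=4: not odd, count = (-19)-4 = -23; aux=30
count-aux = (-23)-30 = -53

-53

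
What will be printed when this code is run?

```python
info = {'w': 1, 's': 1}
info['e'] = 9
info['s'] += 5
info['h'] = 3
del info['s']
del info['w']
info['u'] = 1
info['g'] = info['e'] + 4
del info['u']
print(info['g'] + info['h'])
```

info['e'] = 9 → {'w': 1, 's': 1, 'e': 9}
info['s'] = 1+5 = 6 → {'w': 1, 's': 6, 'e': 9}
info['h'] = 3 → {'w': 1, 's': 6, 'e': 9, 'h': 3}
del 's' → {'w': 1, 'e': 9, 'h': 3}
del 'w' → {'e': 9, 'h': 3}
info['u'] = 1 → {'e': 9, 'h': 3, 'u': 1}
info['g'] = info['e']+4 = 13 → {'e': 9, 'h': 3, 'u': 1, 'g': 13}
del 'u' → {'e': 9, 'h': 3, 'g': 13}
info['g']+info['h'] = 13+3 = 16

16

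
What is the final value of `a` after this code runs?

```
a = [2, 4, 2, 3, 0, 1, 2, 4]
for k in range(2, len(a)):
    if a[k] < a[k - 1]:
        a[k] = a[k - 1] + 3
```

[2, 4, 7, 10, 13, 16, 19, 22]

k=2: 2<4, a[2] = 4+3 = 7 → [2, 4, 7, 3, 0, 1, 2, 4]
k=3: 3<7, a[3] = 7+3 = 10 → [2, 4, 7, 10, 0, 1, 2, 4]
k=4: 0<10, a[4] = 10+3 = 13 → [2, 4, 7, 10, 13, 1, 2, 4]
k=5: 1<13, a[5] = 13+3 = 16 → [2, 4, 7, 10, 13, 16, 2, 4]
k=6: 2<16, a[6] = 16+3 = 19 → [2, 4, 7, 10, 13, 16, 19, 4]
k=7: 4<19, a[7] = 19+3 = 22 → [2, 4, 7, 10, 13, 16, 19, 22]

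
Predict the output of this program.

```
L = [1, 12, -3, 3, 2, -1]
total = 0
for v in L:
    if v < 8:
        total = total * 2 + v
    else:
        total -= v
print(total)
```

v=1: <8, total = 0*2+1 = 1
v=12: not <8, total = 1-12 = -11
v=-3: <8, total = (-11)*2+(-3) = -25
v=3: <8, total = (-25)*2+3 = -47
v=2: <8, total = (-47)*2+2 = -92
v=-1: <8, total = (-92)*2+(-1) = -185

-185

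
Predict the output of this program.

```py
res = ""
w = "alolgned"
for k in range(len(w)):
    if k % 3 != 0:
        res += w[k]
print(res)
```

k=0: skip
k=1: add 'l' → 'l'
k=2: add 'o' → 'lo'
k=3: skip
k=4: add 'g' → 'log'
k=5: add 'n' → 'logn'
k=6: skip
k=7: add 'd' → 'lognd'

lognd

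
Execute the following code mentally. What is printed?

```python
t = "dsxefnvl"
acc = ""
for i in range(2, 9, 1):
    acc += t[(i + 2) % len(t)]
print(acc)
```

i=2: add t[4]='f' → 'f'
i=3: add t[5]='n' → 'fn'
i=4: add t[6]='v' → 'fnv'
i=5: add t[7]='l' → 'fnvl'
i=6: add t[0]='d' → 'fnvld'
i=7: add t[1]='s' → 'fnvlds'
i=8: add t[2]='x' → 'fnvldsx'

fnvldsx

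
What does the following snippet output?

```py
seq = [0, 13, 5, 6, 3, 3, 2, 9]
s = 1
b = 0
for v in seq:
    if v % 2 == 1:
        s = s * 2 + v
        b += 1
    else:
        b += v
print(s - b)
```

294

v=0: not odd; b=0
v=13: odd, s = 1*2+13 = 15; b=1
v=5: odd, s = 15*2+5 = 35; b=2
v=6: not odd; b=8
v=3: odd, s = 35*2+3 = 73; b=9
v=3: odd, s = 73*2+3 = 149; b=10
v=2: not odd; b=12
v=9: odd, s = 149*2+9 = 307; b=13
s-b = 307-13 = 294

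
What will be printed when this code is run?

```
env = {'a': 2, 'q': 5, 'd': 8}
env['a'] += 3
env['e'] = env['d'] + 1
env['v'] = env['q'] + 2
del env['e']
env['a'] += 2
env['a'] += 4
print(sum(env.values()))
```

env['a'] = 2+3 = 5 → {'a': 5, 'q': 5, 'd': 8}
env['e'] = env['d']+1 = 9 → {'a': 5, 'q': 5, 'd': 8, 'e': 9}
env['v'] = env['q']+2 = 7 → {'a': 5, 'q': 5, 'd': 8, 'e': 9, 'v': 7}
del 'e' → {'a': 5, 'q': 5, 'd': 8, 'v': 7}
env['a'] = 5+2 = 7 → {'a': 7, 'q': 5, 'd': 8, 'v': 7}
env['a'] = 7+4 = 11 → {'a': 11, 'q': 5, 'd': 8, 'v': 7}
sum of values = 31

31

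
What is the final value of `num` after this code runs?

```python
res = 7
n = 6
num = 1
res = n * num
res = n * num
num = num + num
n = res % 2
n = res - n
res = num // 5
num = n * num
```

res = 6*1 = 6
res = 6*1 = 6
num = 1+1 = 2
n = 6%2 = 0
n = 6-0 = 6
res = 2//5 = 0
num = 6*2 = 12

12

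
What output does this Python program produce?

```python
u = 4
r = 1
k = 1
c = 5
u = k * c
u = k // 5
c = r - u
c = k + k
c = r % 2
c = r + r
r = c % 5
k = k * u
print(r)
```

2

u = 1*5 = 5
u = 1//5 = 0
c = 1-0 = 1
c = 1+1 = 2
c = 1%2 = 1
c = 1+1 = 2
r = 2%5 = 2
k = 1*0 = 0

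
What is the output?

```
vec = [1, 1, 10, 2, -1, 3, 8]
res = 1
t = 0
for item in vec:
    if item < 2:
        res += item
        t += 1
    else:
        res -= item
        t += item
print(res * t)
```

-546

item=1: <2, res = 1+1 = 2; t=1
item=1: <2, res = 2+1 = 3; t=2
item=10: not <2, res = 3-10 = -7; t=12
item=2: not <2, res = (-7)-2 = -9; t=14
item=-1: <2, res = (-9)+(-1) = -10; t=15
item=3: not <2, res = (-10)-3 = -13; t=18
item=8: not <2, res = (-13)-8 = -21; t=26
res*t = (-21)*26 = -546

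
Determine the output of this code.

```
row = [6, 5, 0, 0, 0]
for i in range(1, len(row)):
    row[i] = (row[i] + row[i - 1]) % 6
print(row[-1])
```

i=1: row[1] = (5+6)%6 = 5 → [6, 5, 0, 0, 0]
i=2: row[2] = (0+5)%6 = 5 → [6, 5, 5, 0, 0]
i=3: row[3] = (0+5)%6 = 5 → [6, 5, 5, 5, 0]
i=4: row[4] = (0+5)%6 = 5 → [6, 5, 5, 5, 5]

5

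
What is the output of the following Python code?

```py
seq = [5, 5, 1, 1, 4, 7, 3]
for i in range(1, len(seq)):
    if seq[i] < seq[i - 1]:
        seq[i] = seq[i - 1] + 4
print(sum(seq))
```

i=1: 5>=5, unchanged → [5, 5, 1, 1, 4, 7, 3]
i=2: 1<5, seq[2] = 5+4 = 9 → [5, 5, 9, 1, 4, 7, 3]
i=3: 1<9, seq[3] = 9+4 = 13 → [5, 5, 9, 13, 4, 7, 3]
i=4: 4<13, seq[4] = 13+4 = 17 → [5, 5, 9, 13, 17, 7, 3]
i=5: 7<17, seq[5] = 17+4 = 21 → [5, 5, 9, 13, 17, 21, 3]
i=6: 3<21, seq[6] = 21+4 = 25 → [5, 5, 9, 13, 17, 21, 25]
sum = 95

95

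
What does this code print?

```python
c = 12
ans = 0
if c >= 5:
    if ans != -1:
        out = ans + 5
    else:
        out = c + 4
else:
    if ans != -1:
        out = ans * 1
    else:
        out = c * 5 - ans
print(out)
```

5

c=12, ans=0
c >= 5 is True; ans != -1 is True
→ out = ans + 5 = 5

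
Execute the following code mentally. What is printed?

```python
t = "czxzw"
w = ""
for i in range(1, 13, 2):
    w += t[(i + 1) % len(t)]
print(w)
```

i=1: add t[2]='x' → 'x'
i=3: add t[4]='w' → 'xw'
i=5: add t[1]='z' → 'xwz'
i=7: add t[3]='z' → 'xwzz'
i=9: add t[0]='c' → 'xwzzc'
i=11: add t[2]='x' → 'xwzzcx'

xwzzcx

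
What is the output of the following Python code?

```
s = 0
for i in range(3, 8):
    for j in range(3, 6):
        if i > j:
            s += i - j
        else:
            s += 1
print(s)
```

i=3,j=3: not 3>3, s = 0+1 = 1
i=3,j=4: not 3>4, s = 1+1 = 2
i=3,j=5: not 3>5, s = 2+1 = 3
i=4,j=3: 4>3, s = 3+1 = 4
i=4,j=4: not 4>4, s = 4+1 = 5
i=4,j=5: not 4>5, s = 5+1 = 6
i=5,j=3: 5>3, s = 6+2 = 8
i=5,j=4: 5>4, s = 8+1 = 9
i=5,j=5: not 5>5, s = 9+1 = 10
i=6,j=3: 6>3, s = 10+3 = 13
i=6,j=4: 6>4, s = 13+2 = 15
i=6,j=5: 6>5, s = 15+1 = 16
i=7,j=3: 7>3, s = 16+4 = 20
i=7,j=4: 7>4, s = 20+3 = 23
i=7,j=5: 7>5, s = 23+2 = 25

25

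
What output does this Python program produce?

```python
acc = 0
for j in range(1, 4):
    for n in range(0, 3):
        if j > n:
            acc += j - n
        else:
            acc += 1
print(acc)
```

13

j=1,n=0: 1>0, acc = 0+1 = 1
j=1,n=1: not 1>1, acc = 1+1 = 2
j=1,n=2: not 1>2, acc = 2+1 = 3
j=2,n=0: 2>0, acc = 3+2 = 5
j=2,n=1: 2>1, acc = 5+1 = 6
j=2,n=2: not 2>2, acc = 6+1 = 7
j=3,n=0: 3>0, acc = 7+3 = 10
j=3,n=1: 3>1, acc = 10+2 = 12
j=3,n=2: 3>2, acc = 12+1 = 13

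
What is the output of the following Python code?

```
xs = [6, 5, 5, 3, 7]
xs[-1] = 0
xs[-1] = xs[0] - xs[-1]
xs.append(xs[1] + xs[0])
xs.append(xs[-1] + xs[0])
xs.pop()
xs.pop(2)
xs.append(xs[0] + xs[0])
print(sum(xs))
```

xs[-1] = 0 → [6, 5, 5, 3, 0]
xs[-1] = xs[0]-xs[-1] = 6-0 = 6 → [6, 5, 5, 3, 6]
append xs[1]+xs[0] = 5+6 = 11 → [6, 5, 5, 3, 6, 11]
append xs[-1]+xs[0] = 11+6 = 17 → [6, 5, 5, 3, 6, 11, 17]
pop() removes 17 → [6, 5, 5, 3, 6, 11]
pop(2) removes 5 → [6, 5, 3, 6, 11]
append xs[0]+xs[0] = 6+6 = 12 → [6, 5, 3, 6, 11, 12]
sum = 43

43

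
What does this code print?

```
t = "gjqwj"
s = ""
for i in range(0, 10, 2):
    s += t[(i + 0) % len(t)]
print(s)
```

gqjjw

i=0: add t[0]='g' → 'g'
i=2: add t[2]='q' → 'gq'
i=4: add t[4]='j' → 'gqj'
i=6: add t[1]='j' → 'gqjj'
i=8: add t[3]='w' → 'gqjjw'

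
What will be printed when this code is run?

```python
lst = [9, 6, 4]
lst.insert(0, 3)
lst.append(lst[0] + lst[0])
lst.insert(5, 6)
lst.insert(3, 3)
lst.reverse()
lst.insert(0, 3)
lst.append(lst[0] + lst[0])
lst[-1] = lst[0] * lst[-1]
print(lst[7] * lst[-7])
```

18

insert 3 at 0 → [3, 9, 6, 4]
append lst[0]+lst[0] = 3+3 = 6 → [3, 9, 6, 4, 6]
insert 6 at 5 → [3, 9, 6, 4, 6, 6]
insert 3 at 3 → [3, 9, 6, 3, 4, 6, 6]
reverse → [6, 6, 4, 3, 6, 9, 3]
insert 3 at 0 → [3, 6, 6, 4, 3, 6, 9, 3]
append lst[0]+lst[0] = 3+3 = 6 → [3, 6, 6, 4, 3, 6, 9, 3, 6]
lst[-1] = lst[0]*lst[-1] = 3*6 = 18 → [3, 6, 6, 4, 3, 6, 9, 3, 18]
lst[7]*lst[-7] = 3*6 = 18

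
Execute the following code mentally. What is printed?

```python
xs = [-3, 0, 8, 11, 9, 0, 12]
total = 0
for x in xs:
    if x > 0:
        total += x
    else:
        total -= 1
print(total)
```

x=-3: not >0, total = 0-1 = -1
x=0: not >0, total = (-1)-1 = -2
x=8: >0, total = (-2)+8 = 6
x=11: >0, total = 6+11 = 17
x=9: >0, total = 17+9 = 26
x=0: not >0, total = 26-1 = 25
x=12: >0, total = 25+12 = 37

37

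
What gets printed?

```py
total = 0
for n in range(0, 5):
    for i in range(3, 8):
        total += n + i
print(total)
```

175

n=0,i=3: total = 0+3 = 3
n=0,i=4: total = 3+4 = 7
n=0,i=5: total = 7+5 = 12
n=0,i=6: total = 12+6 = 18
n=0,i=7: total = 18+7 = 25
n=1,i=3: total = 25+4 = 29
n=1,i=4: total = 29+5 = 34
n=1,i=5: total = 34+6 = 40
n=1,i=6: total = 40+7 = 47
n=1,i=7: total = 47+8 = 55
n=2,i=3: total = 55+5 = 60
n=2,i=4: total = 60+6 = 66
n=2,i=5: total = 66+7 = 73
n=2,i=6: total = 73+8 = 81
n=2,i=7: total = 81+9 = 90
n=3,i=3: total = 90+6 = 96
n=3,i=4: total = 96+7 = 103
n=3,i=5: total = 103+8 = 111
n=3,i=6: total = 111+9 = 120
n=3,i=7: total = 120+10 = 130
n=4,i=3: total = 130+7 = 137
n=4,i=4: total = 137+8 = 145
n=4,i=5: total = 145+9 = 154
n=4,i=6: total = 154+10 = 164
n=4,i=7: total = 164+11 = 175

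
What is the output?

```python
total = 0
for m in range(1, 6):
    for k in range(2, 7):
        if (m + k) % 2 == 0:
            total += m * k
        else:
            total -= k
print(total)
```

m=1,k=2: odd sum, total = 0-2 = -2
m=1,k=3: even sum, total = (-2)+3 = 1
m=1,k=4: odd sum, total = 1-4 = -3
m=1,k=5: even sum, total = (-3)+5 = 2
m=1,k=6: odd sum, total = 2-6 = -4
m=2,k=2: even sum, total = (-4)+4 = 0
m=2,k=3: odd sum, total = 0-3 = -3
m=2,k=4: even sum, total = (-3)+8 = 5
m=2,k=5: odd sum, total = 5-5 = 0
m=2,k=6: even sum, total = 0+12 = 12
m=3,k=2: odd sum, total = 12-2 = 10
m=3,k=3: even sum, total = 10+9 = 19
m=3,k=4: odd sum, total = 19-4 = 15
m=3,k=5: even sum, total = 15+15 = 30
m=3,k=6: odd sum, total = 30-6 = 24
m=4,k=2: even sum, total = 24+8 = 32
m=4,k=3: odd sum, total = 32-3 = 29
m=4,k=4: even sum, total = 29+16 = 45
m=4,k=5: odd sum, total = 45-5 = 40
m=4,k=6: even sum, total = 40+24 = 64
m=5,k=2: odd sum, total = 64-2 = 62
m=5,k=3: even sum, total = 62+15 = 77
m=5,k=4: odd sum, total = 77-4 = 73
m=5,k=5: even sum, total = 73+25 = 98
m=5,k=6: odd sum, total = 98-6 = 92

92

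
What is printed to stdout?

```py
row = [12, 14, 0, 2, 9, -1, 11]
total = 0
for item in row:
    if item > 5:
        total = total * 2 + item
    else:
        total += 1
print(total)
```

item=12: >5, total = 0*2+12 = 12
item=14: >5, total = 12*2+14 = 38
item=0: not >5, total = 38+1 = 39
item=2: not >5, total = 39+1 = 40
item=9: >5, total = 40*2+9 = 89
item=-1: not >5, total = 89+1 = 90
item=11: >5, total = 90*2+11 = 191

191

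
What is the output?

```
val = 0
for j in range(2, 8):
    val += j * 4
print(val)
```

108

j=2: val = 0+2*4 = 8
j=3: val = 8+3*4 = 20
j=4: val = 20+4*4 = 36
j=5: val = 36+5*4 = 56
j=6: val = 56+6*4 = 80
j=7: val = 80+7*4 = 108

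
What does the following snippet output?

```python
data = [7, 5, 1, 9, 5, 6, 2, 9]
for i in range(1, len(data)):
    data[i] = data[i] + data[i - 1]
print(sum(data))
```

193

i=1: data[1] = 5+7 = 12 → [7, 12, 1, 9, 5, 6, 2, 9]
i=2: data[2] = 1+12 = 13 → [7, 12, 13, 9, 5, 6, 2, 9]
i=3: data[3] = 9+13 = 22 → [7, 12, 13, 22, 5, 6, 2, 9]
i=4: data[4] = 5+22 = 27 → [7, 12, 13, 22, 27, 6, 2, 9]
i=5: data[5] = 6+27 = 33 → [7, 12, 13, 22, 27, 33, 2, 9]
i=6: data[6] = 2+33 = 35 → [7, 12, 13, 22, 27, 33, 35, 9]
i=7: data[7] = 9+35 = 44 → [7, 12, 13, 22, 27, 33, 35, 44]
sum = 193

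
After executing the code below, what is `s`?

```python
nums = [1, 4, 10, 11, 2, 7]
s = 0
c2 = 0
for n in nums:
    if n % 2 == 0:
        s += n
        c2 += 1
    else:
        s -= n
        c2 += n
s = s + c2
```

n=1: not even, s = 0-1 = -1; c2=1
n=4: even, s = (-1)+4 = 3; c2=2
n=10: even, s = 3+10 = 13; c2=3
n=11: not even, s = 13-11 = 2; c2=14
n=2: even, s = 2+2 = 4; c2=15
n=7: not even, s = 4-7 = -3; c2=22
s+c2 = (-3)+22 = 19

19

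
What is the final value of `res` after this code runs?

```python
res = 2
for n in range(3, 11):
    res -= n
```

n=3: res = 2-3 = -1
n=4: res = (-1)-4 = -5
n=5: res = (-5)-5 = -10
n=6: res = (-10)-6 = -16
n=7: res = (-16)-7 = -23
n=8: res = (-23)-8 = -31
n=9: res = (-31)-9 = -40
n=10: res = (-40)-10 = -50

-50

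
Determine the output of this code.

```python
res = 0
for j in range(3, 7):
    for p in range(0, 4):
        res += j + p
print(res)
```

96

j=3,p=0: res = 0+3 = 3
j=3,p=1: res = 3+4 = 7
j=3,p=2: res = 7+5 = 12
j=3,p=3: res = 12+6 = 18
j=4,p=0: res = 18+4 = 22
j=4,p=1: res = 22+5 = 27
j=4,p=2: res = 27+6 = 33
j=4,p=3: res = 33+7 = 40
j=5,p=0: res = 40+5 = 45
j=5,p=1: res = 45+6 = 51
j=5,p=2: res = 51+7 = 58
j=5,p=3: res = 58+8 = 66
j=6,p=0: res = 66+6 = 72
j=6,p=1: res = 72+7 = 79
j=6,p=2: res = 79+8 = 87
j=6,p=3: res = 87+9 = 96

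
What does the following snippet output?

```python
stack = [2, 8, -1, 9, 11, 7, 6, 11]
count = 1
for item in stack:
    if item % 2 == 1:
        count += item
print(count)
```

item=2: not odd
item=8: not odd
item=-1: odd, count = 1+(-1) = 0
item=9: odd, count = 0+9 = 9
item=11: odd, count = 9+11 = 20
item=7: odd, count = 20+7 = 27
item=6: not odd
item=11: odd, count = 27+11 = 38

38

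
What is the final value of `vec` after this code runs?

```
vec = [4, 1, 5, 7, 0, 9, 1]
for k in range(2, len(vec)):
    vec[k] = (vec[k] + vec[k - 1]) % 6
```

[4, 1, 0, 1, 1, 4, 5]

k=2: vec[2] = (5+1)%6 = 0 → [4, 1, 0, 7, 0, 9, 1]
k=3: vec[3] = (7+0)%6 = 1 → [4, 1, 0, 1, 0, 9, 1]
k=4: vec[4] = (0+1)%6 = 1 → [4, 1, 0, 1, 1, 9, 1]
k=5: vec[5] = (9+1)%6 = 4 → [4, 1, 0, 1, 1, 4, 1]
k=6: vec[6] = (1+4)%6 = 5 → [4, 1, 0, 1, 1, 4, 5]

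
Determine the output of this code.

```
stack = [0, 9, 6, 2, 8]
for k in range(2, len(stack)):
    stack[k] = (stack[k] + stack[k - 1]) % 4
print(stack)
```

k=2: stack[2] = (6+9)%4 = 3 → [0, 9, 3, 2, 8]
k=3: stack[3] = (2+3)%4 = 1 → [0, 9, 3, 1, 8]
k=4: stack[4] = (8+1)%4 = 1 → [0, 9, 3, 1, 1]

[0, 9, 3, 1, 1]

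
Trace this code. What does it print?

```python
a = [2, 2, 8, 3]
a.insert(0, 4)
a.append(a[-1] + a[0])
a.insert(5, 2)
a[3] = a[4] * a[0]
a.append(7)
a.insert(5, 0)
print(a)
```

insert 4 at 0 → [4, 2, 2, 8, 3]
append a[-1]+a[0] = 3+4 = 7 → [4, 2, 2, 8, 3, 7]
insert 2 at 5 → [4, 2, 2, 8, 3, 2, 7]
a[3] = a[4]*a[0] = 3*4 = 12 → [4, 2, 2, 12, 3, 2, 7]
append 7 → [4, 2, 2, 12, 3, 2, 7, 7]
insert 0 at 5 → [4, 2, 2, 12, 3, 0, 2, 7, 7]

[4, 2, 2, 12, 3, 0, 2, 7, 7]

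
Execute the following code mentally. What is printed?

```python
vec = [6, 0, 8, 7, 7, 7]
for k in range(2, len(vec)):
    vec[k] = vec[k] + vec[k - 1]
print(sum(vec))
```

80

k=2: vec[2] = 8+0 = 8 → [6, 0, 8, 7, 7, 7]
k=3: vec[3] = 7+8 = 15 → [6, 0, 8, 15, 7, 7]
k=4: vec[4] = 7+15 = 22 → [6, 0, 8, 15, 22, 7]
k=5: vec[5] = 7+22 = 29 → [6, 0, 8, 15, 22, 29]
sum = 80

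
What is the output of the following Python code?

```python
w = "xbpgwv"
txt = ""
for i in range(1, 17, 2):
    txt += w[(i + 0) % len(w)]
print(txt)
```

bgvbgvbg

i=1: add w[1]='b' → 'b'
i=3: add w[3]='g' → 'bg'
i=5: add w[5]='v' → 'bgv'
i=7: add w[1]='b' → 'bgvb'
i=9: add w[3]='g' → 'bgvbg'
i=11: add w[5]='v' → 'bgvbgv'
i=13: add w[1]='b' → 'bgvbgvb'
i=15: add w[3]='g' → 'bgvbgvbg'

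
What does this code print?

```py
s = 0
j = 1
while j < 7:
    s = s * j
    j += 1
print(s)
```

0

j=1: s = 0*1 = 0
j=2: s = 0*2 = 0
j=3: s = 0*3 = 0
j=4: s = 0*4 = 0
j=5: s = 0*5 = 0
j=6: s = 0*6 = 0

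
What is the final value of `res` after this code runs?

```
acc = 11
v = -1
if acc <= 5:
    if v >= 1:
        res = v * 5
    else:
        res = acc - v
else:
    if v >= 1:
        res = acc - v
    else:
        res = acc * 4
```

acc=11, v=-1
acc <= 5 is False; v >= 1 is False
→ res = acc * 4 = 44

44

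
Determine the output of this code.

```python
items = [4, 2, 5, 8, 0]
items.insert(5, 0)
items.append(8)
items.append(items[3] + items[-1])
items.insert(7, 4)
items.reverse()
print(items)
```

[16, 4, 8, 0, 0, 8, 5, 2, 4]

insert 0 at 5 → [4, 2, 5, 8, 0, 0]
append 8 → [4, 2, 5, 8, 0, 0, 8]
append items[3]+items[-1] = 8+8 = 16 → [4, 2, 5, 8, 0, 0, 8, 16]
insert 4 at 7 → [4, 2, 5, 8, 0, 0, 8, 4, 16]
reverse → [16, 4, 8, 0, 0, 8, 5, 2, 4]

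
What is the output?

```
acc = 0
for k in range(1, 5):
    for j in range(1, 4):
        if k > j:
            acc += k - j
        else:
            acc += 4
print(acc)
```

34

k=1,j=1: not 1>1, acc = 0+4 = 4
k=1,j=2: not 1>2, acc = 4+4 = 8
k=1,j=3: not 1>3, acc = 8+4 = 12
k=2,j=1: 2>1, acc = 12+1 = 13
k=2,j=2: not 2>2, acc = 13+4 = 17
k=2,j=3: not 2>3, acc = 17+4 = 21
k=3,j=1: 3>1, acc = 21+2 = 23
k=3,j=2: 3>2, acc = 23+1 = 24
k=3,j=3: not 3>3, acc = 24+4 = 28
k=4,j=1: 4>1, acc = 28+3 = 31
k=4,j=2: 4>2, acc = 31+2 = 33
k=4,j=3: 4>3, acc = 33+1 = 34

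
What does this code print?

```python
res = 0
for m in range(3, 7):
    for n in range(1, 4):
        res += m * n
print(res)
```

108

m=3,n=1: res = 0+3 = 3
m=3,n=2: res = 3+6 = 9
m=3,n=3: res = 9+9 = 18
m=4,n=1: res = 18+4 = 22
m=4,n=2: res = 22+8 = 30
m=4,n=3: res = 30+12 = 42
m=5,n=1: res = 42+5 = 47
m=5,n=2: res = 47+10 = 57
m=5,n=3: res = 57+15 = 72
m=6,n=1: res = 72+6 = 78
m=6,n=2: res = 78+12 = 90
m=6,n=3: res = 90+18 = 108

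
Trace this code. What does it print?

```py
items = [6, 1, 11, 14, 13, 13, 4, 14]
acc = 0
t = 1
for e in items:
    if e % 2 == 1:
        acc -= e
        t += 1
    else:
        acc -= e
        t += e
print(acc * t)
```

e=6: not odd, acc = 0-6 = -6; t=7
e=1: odd, acc = (-6)-1 = -7; t=8
e=11: odd, acc = (-7)-11 = -18; t=9
e=14: not odd, acc = (-18)-14 = -32; t=23
e=13: odd, acc = (-32)-13 = -45; t=24
e=13: odd, acc = (-45)-13 = -58; t=25
e=4: not odd, acc = (-58)-4 = -62; t=29
e=14: not odd, acc = (-62)-14 = -76; t=43
acc*t = (-76)*43 = -3268

-3268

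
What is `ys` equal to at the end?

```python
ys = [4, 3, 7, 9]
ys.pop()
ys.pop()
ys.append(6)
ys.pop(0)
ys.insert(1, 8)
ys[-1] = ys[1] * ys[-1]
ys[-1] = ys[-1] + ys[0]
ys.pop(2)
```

[3, 8]

pop() removes 9 → [4, 3, 7]
pop() removes 7 → [4, 3]
append 6 → [4, 3, 6]
pop(0) removes 4 → [3, 6]
insert 8 at 1 → [3, 8, 6]
ys[-1] = ys[1]*ys[-1] = 8*6 = 48 → [3, 8, 48]
ys[-1] = ys[-1]+ys[0] = 48+3 = 51 → [3, 8, 51]
pop(2) removes 51 → [3, 8]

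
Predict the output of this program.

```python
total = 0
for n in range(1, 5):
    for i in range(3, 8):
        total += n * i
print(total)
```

n=1,i=3: total = 0+3 = 3
n=1,i=4: total = 3+4 = 7
n=1,i=5: total = 7+5 = 12
n=1,i=6: total = 12+6 = 18
n=1,i=7: total = 18+7 = 25
n=2,i=3: total = 25+6 = 31
n=2,i=4: total = 31+8 = 39
n=2,i=5: total = 39+10 = 49
n=2,i=6: total = 49+12 = 61
n=2,i=7: total = 61+14 = 75
n=3,i=3: total = 75+9 = 84
n=3,i=4: total = 84+12 = 96
n=3,i=5: total = 96+15 = 111
n=3,i=6: total = 111+18 = 129
n=3,i=7: total = 129+21 = 150
n=4,i=3: total = 150+12 = 162
n=4,i=4: total = 162+16 = 178
n=4,i=5: total = 178+20 = 198
n=4,i=6: total = 198+24 = 222
n=4,i=7: total = 222+28 = 250

250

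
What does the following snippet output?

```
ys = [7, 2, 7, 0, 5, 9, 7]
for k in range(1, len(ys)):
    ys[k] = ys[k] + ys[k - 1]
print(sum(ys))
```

k=1: ys[1] = 2+7 = 9 → [7, 9, 7, 0, 5, 9, 7]
k=2: ys[2] = 7+9 = 16 → [7, 9, 16, 0, 5, 9, 7]
k=3: ys[3] = 0+16 = 16 → [7, 9, 16, 16, 5, 9, 7]
k=4: ys[4] = 5+16 = 21 → [7, 9, 16, 16, 21, 9, 7]
k=5: ys[5] = 9+21 = 30 → [7, 9, 16, 16, 21, 30, 7]
k=6: ys[6] = 7+30 = 37 → [7, 9, 16, 16, 21, 30, 37]
sum = 136

136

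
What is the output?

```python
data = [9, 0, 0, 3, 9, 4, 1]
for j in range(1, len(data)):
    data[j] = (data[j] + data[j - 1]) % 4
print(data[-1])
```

j=1: data[1] = (0+9)%4 = 1 → [9, 1, 0, 3, 9, 4, 1]
j=2: data[2] = (0+1)%4 = 1 → [9, 1, 1, 3, 9, 4, 1]
j=3: data[3] = (3+1)%4 = 0 → [9, 1, 1, 0, 9, 4, 1]
j=4: data[4] = (9+0)%4 = 1 → [9, 1, 1, 0, 1, 4, 1]
j=5: data[5] = (4+1)%4 = 1 → [9, 1, 1, 0, 1, 1, 1]
j=6: data[6] = (1+1)%4 = 2 → [9, 1, 1, 0, 1, 1, 2]

2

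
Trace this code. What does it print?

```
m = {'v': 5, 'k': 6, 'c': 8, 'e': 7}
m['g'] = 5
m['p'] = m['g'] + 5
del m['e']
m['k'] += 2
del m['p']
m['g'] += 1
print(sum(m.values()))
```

27

m['g'] = 5 → {'v': 5, 'k': 6, 'c': 8, 'e': 7, 'g': 5}
m['p'] = m['g']+5 = 10 → {'v': 5, 'k': 6, 'c': 8, 'e': 7, 'g': 5, 'p': 10}
del 'e' → {'v': 5, 'k': 6, 'c': 8, 'g': 5, 'p': 10}
m['k'] = 6+2 = 8 → {'v': 5, 'k': 8, 'c': 8, 'g': 5, 'p': 10}
del 'p' → {'v': 5, 'k': 8, 'c': 8, 'g': 5}
m['g'] = 5+1 = 6 → {'v': 5, 'k': 8, 'c': 8, 'g': 6}
sum of values = 27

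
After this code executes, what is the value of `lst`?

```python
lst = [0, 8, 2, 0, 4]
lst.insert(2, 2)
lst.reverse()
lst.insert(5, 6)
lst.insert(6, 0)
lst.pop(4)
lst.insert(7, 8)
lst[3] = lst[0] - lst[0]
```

insert 2 at 2 → [0, 8, 2, 2, 0, 4]
reverse → [4, 0, 2, 2, 8, 0]
insert 6 at 5 → [4, 0, 2, 2, 8, 6, 0]
insert 0 at 6 → [4, 0, 2, 2, 8, 6, 0, 0]
pop(4) removes 8 → [4, 0, 2, 2, 6, 0, 0]
insert 8 at 7 → [4, 0, 2, 2, 6, 0, 0, 8]
lst[3] = lst[0]-lst[0] = 4-4 = 0 → [4, 0, 2, 0, 6, 0, 0, 8]

[4, 0, 2, 0, 6, 0, 0, 8]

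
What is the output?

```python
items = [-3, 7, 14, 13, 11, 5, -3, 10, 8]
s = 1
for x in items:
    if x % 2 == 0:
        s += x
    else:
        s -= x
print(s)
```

3

x=-3: not even, s = 1-(-3) = 4
x=7: not even, s = 4-7 = -3
x=14: even, s = (-3)+14 = 11
x=13: not even, s = 11-13 = -2
x=11: not even, s = (-2)-11 = -13
x=5: not even, s = (-13)-5 = -18
x=-3: not even, s = (-18)-(-3) = -15
x=10: even, s = (-15)+10 = -5
x=8: even, s = (-5)+8 = 3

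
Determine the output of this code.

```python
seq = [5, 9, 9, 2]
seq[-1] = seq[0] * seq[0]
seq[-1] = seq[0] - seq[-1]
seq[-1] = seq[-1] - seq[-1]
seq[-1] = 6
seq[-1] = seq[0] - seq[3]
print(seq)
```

seq[-1] = seq[0]*seq[0] = 5*5 = 25 → [5, 9, 9, 25]
seq[-1] = seq[0]-seq[-1] = 5-25 = -20 → [5, 9, 9, -20]
seq[-1] = seq[-1]-seq[-1] = (-20)-(-20) = 0 → [5, 9, 9, 0]
seq[-1] = 6 → [5, 9, 9, 6]
seq[-1] = seq[0]-seq[3] = 5-6 = -1 → [5, 9, 9, -1]

[5, 9, 9, -1]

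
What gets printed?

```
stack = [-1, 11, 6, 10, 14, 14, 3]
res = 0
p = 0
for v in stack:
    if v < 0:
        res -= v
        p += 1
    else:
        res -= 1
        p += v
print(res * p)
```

v=-1: <0, res = 0-(-1) = 1; p=1
v=11: not <0, res = 1-1 = 0; p=12
v=6: not <0, res = 0-1 = -1; p=18
v=10: not <0, res = (-1)-1 = -2; p=28
v=14: not <0, res = (-2)-1 = -3; p=42
v=14: not <0, res = (-3)-1 = -4; p=56
v=3: not <0, res = (-4)-1 = -5; p=59
res*p = (-5)*59 = -295

-295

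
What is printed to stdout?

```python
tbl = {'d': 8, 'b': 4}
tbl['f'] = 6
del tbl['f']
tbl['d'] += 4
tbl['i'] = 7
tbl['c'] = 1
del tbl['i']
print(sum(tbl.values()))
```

17

tbl['f'] = 6 → {'d': 8, 'b': 4, 'f': 6}
del 'f' → {'d': 8, 'b': 4}
tbl['d'] = 8+4 = 12 → {'d': 12, 'b': 4}
tbl['i'] = 7 → {'d': 12, 'b': 4, 'i': 7}
tbl['c'] = 1 → {'d': 12, 'b': 4, 'i': 7, 'c': 1}
del 'i' → {'d': 12, 'b': 4, 'c': 1}
sum of values = 17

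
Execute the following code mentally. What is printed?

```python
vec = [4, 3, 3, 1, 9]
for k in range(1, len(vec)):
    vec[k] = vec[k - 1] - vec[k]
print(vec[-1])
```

k=1: vec[1] = 4-3 = 1 → [4, 1, 3, 1, 9]
k=2: vec[2] = 1-3 = -2 → [4, 1, -2, 1, 9]
k=3: vec[3] = (-2)-1 = -3 → [4, 1, -2, -3, 9]
k=4: vec[4] = (-3)-9 = -12 → [4, 1, -2, -3, -12]

-12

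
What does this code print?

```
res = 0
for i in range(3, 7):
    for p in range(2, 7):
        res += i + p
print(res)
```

170

i=3,p=2: res = 0+5 = 5
i=3,p=3: res = 5+6 = 11
i=3,p=4: res = 11+7 = 18
i=3,p=5: res = 18+8 = 26
i=3,p=6: res = 26+9 = 35
i=4,p=2: res = 35+6 = 41
i=4,p=3: res = 41+7 = 48
i=4,p=4: res = 48+8 = 56
i=4,p=5: res = 56+9 = 65
i=4,p=6: res = 65+10 = 75
i=5,p=2: res = 75+7 = 82
i=5,p=3: res = 82+8 = 90
i=5,p=4: res = 90+9 = 99
i=5,p=5: res = 99+10 = 109
i=5,p=6: res = 109+11 = 120
i=6,p=2: res = 120+8 = 128
i=6,p=3: res = 128+9 = 137
i=6,p=4: res = 137+10 = 147
i=6,p=5: res = 147+11 = 158
i=6,p=6: res = 158+12 = 170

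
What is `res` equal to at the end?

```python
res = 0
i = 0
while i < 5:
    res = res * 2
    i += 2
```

i=0: res = 0*2 = 0
i=2: res = 0*2 = 0
i=4: res = 0*2 = 0

0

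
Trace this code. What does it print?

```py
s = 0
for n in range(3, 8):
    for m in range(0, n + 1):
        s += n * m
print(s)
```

n=3,m=0: s = 0+0 = 0
n=3,m=1: s = 0+3 = 3
n=3,m=2: s = 3+6 = 9
n=3,m=3: s = 9+9 = 18
n=4,m=0: s = 18+0 = 18
n=4,m=1: s = 18+4 = 22
n=4,m=2: s = 22+8 = 30
n=4,m=3: s = 30+12 = 42
n=4,m=4: s = 42+16 = 58
n=5,m=0: s = 58+0 = 58
n=5,m=1: s = 58+5 = 63
n=5,m=2: s = 63+10 = 73
n=5,m=3: s = 73+15 = 88
n=5,m=4: s = 88+20 = 108
n=5,m=5: s = 108+25 = 133
n=6,m=0: s = 133+0 = 133
n=6,m=1: s = 133+6 = 139
n=6,m=2: s = 139+12 = 151
n=6,m=3: s = 151+18 = 169
n=6,m=4: s = 169+24 = 193
n=6,m=5: s = 193+30 = 223
n=6,m=6: s = 223+36 = 259
n=7,m=0: s = 259+0 = 259
n=7,m=1: s = 259+7 = 266
n=7,m=2: s = 266+14 = 280
n=7,m=3: s = 280+21 = 301
n=7,m=4: s = 301+28 = 329
n=7,m=5: s = 329+35 = 364
n=7,m=6: s = 364+42 = 406
n=7,m=7: s = 406+49 = 455

455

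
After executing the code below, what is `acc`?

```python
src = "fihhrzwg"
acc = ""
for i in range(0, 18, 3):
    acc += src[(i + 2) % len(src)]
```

'hzfhwi'

i=0: add src[2]='h' → 'h'
i=3: add src[5]='z' → 'hz'
i=6: add src[0]='f' → 'hzf'
i=9: add src[3]='h' → 'hzfh'
i=12: add src[6]='w' → 'hzfhw'
i=15: add src[1]='i' → 'hzfhwi'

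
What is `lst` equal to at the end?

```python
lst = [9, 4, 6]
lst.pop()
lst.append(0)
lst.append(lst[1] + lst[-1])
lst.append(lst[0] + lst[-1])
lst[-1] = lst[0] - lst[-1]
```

[9, 4, 0, 4, -4]

pop() removes 6 → [9, 4]
append 0 → [9, 4, 0]
append lst[1]+lst[-1] = 4+0 = 4 → [9, 4, 0, 4]
append lst[0]+lst[-1] = 9+4 = 13 → [9, 4, 0, 4, 13]
lst[-1] = lst[0]-lst[-1] = 9-13 = -4 → [9, 4, 0, 4, -4]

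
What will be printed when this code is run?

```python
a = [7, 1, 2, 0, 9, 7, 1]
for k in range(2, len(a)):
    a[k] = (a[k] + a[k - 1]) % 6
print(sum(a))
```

17

k=2: a[2] = (2+1)%6 = 3 → [7, 1, 3, 0, 9, 7, 1]
k=3: a[3] = (0+3)%6 = 3 → [7, 1, 3, 3, 9, 7, 1]
k=4: a[4] = (9+3)%6 = 0 → [7, 1, 3, 3, 0, 7, 1]
k=5: a[5] = (7+0)%6 = 1 → [7, 1, 3, 3, 0, 1, 1]
k=6: a[6] = (1+1)%6 = 2 → [7, 1, 3, 3, 0, 1, 2]
sum = 17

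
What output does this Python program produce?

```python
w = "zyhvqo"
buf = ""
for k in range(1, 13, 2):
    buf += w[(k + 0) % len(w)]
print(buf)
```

yvoyvo

k=1: add w[1]='y' → 'y'
k=3: add w[3]='v' → 'yv'
k=5: add w[5]='o' → 'yvo'
k=7: add w[1]='y' → 'yvoy'
k=9: add w[3]='v' → 'yvoyv'
k=11: add w[5]='o' → 'yvoyvo'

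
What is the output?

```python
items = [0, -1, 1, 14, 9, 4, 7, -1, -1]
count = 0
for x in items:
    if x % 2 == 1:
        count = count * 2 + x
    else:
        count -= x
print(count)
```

x=0: not odd, count = 0-0 = 0
x=-1: odd, count = 0*2+(-1) = -1
x=1: odd, count = (-1)*2+1 = -1
x=14: not odd, count = (-1)-14 = -15
x=9: odd, count = (-15)*2+9 = -21
x=4: not odd, count = (-21)-4 = -25
x=7: odd, count = (-25)*2+7 = -43
x=-1: odd, count = (-43)*2+(-1) = -87
x=-1: odd, count = (-87)*2+(-1) = -175

-175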